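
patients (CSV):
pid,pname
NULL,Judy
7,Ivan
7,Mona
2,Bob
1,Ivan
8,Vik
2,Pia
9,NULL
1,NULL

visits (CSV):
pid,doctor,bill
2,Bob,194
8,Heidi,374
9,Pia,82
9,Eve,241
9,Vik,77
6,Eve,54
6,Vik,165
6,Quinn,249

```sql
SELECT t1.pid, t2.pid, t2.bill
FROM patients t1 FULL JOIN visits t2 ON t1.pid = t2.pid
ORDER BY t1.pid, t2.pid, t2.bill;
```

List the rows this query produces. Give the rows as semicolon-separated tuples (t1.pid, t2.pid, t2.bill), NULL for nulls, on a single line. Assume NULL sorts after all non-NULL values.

(1, NULL, NULL); (1, NULL, NULL); (2, 2, 194); (2, 2, 194); (7, NULL, NULL); (7, NULL, NULL); (8, 8, 374); (9, 9, 77); (9, 9, 82); (9, 9, 241); (NULL, 6, 54); (NULL, 6, 165); (NULL, 6, 249); (NULL, NULL, NULL)

FULL OUTER JOIN keeps every row from both sides; unmatched rows get NULL for the other side's columns.
Matching on t1.pid = t2.pid. A NULL in a compared column never satisfies the condition.
- t1[0] pid=NULL → no match; kept with NULLs on the t2 side.
- t1[1] pid=7 → no match; kept with NULLs on the t2 side.
- t1[2] pid=7 → no match; kept with NULLs on the t2 side.
- t1[3] pid=2 → 1 match(es) in t2 → 1 row(s).
- t1[4] pid=1 → no match; kept with NULLs on the t2 side.
- t1[5] pid=8 → 1 match(es) in t2 → 1 row(s).
- t1[6] pid=2 → 1 match(es) in t2 → 1 row(s).
- t1[7] pid=9 → 3 match(es) in t2 → 3 row(s).
- t1[8] pid=1 → no match; kept with NULLs on the t2 side.
- 3 t2 row(s) had no t1 match → kept, t1 columns NULL.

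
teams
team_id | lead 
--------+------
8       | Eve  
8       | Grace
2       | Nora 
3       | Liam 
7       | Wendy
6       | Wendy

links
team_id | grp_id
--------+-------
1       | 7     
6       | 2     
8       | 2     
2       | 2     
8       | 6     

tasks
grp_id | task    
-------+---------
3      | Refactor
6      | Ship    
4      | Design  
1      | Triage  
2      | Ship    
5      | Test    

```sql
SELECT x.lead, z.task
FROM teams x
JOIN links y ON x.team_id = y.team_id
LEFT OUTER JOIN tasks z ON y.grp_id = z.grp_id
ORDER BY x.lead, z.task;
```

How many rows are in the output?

6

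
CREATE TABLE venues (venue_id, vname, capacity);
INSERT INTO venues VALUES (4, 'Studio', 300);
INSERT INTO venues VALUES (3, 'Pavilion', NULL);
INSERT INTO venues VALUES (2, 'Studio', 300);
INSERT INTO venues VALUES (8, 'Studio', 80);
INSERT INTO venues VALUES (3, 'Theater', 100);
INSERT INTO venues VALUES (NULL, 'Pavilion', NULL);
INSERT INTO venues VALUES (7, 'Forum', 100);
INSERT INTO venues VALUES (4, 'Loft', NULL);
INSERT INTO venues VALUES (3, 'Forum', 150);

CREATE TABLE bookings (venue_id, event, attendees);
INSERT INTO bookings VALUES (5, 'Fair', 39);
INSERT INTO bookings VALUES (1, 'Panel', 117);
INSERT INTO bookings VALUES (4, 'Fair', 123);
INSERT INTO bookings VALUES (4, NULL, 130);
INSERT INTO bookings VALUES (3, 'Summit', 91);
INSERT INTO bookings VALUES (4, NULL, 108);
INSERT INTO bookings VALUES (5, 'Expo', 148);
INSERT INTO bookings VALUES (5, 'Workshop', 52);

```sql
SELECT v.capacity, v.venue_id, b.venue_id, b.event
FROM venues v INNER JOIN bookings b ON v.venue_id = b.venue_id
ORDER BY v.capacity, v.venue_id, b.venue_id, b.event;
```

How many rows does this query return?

INNER JOIN keeps only pairs where the ON condition holds.
Matching on v.venue_id = b.venue_id. A NULL in a compared column never satisfies the condition.
- venue_id=4: 3 matching b row(s), so 3 row(s) emitted.
- venue_id=3: 1 matching b row(s), so 1 row(s) emitted.
- venue_id=2: no matching b row, dropped.
- venue_id=8: no matching b row, dropped.
- venue_id=3: 1 matching b row(s), so 1 row(s) emitted.
- venue_id=NULL: no matching b row, dropped.
- venue_id=7: no matching b row, dropped.
- venue_id=4: 3 matching b row(s), so 3 row(s) emitted.
- venue_id=3: 1 matching b row(s), so 1 row(s) emitted.
Total: 9 rows.

9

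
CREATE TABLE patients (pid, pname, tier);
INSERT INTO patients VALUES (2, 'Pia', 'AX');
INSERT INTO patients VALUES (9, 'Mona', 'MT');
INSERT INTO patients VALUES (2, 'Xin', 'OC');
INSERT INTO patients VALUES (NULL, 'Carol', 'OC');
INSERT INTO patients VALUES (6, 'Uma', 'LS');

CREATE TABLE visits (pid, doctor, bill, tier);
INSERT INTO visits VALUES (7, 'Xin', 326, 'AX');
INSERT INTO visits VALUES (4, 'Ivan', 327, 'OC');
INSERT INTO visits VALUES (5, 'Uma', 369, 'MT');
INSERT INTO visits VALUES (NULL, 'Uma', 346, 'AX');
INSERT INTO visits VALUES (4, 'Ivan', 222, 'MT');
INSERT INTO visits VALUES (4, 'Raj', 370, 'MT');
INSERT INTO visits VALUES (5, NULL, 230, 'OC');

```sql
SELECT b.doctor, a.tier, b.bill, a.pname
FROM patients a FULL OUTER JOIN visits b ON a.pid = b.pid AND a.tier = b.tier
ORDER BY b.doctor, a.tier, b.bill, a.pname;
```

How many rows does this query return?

FULL OUTER JOIN keeps every row from both sides; unmatched rows get NULL for the other side's columns.
Matching on a.pid = b.pid AND a.tier = b.tier. A NULL in a compared column never satisfies the condition.
Matched pairs: 0; unmatched a rows kept: 5; unmatched b rows kept: 7.
Total: 0 matched + 12 padded = 12 rows.

12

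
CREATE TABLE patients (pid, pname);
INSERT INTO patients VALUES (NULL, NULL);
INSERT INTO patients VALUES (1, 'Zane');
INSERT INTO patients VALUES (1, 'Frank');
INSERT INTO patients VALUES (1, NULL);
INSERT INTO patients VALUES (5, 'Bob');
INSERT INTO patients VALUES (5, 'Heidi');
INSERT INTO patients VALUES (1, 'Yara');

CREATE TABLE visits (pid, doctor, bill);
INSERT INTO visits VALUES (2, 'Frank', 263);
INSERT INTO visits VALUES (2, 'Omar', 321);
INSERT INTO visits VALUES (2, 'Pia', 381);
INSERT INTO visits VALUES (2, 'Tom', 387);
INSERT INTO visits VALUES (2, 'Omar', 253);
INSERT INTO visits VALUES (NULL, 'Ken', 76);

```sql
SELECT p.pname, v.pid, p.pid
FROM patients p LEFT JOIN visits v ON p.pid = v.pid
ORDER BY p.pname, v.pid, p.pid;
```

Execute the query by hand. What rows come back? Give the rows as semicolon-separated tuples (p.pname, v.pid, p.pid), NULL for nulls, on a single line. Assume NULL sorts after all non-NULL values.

LEFT JOIN keeps every row from `patients`; unmatched rows get NULL for `visits`'s columns.
Matching on p.pid = v.pid. A NULL in a compared column never satisfies the condition.
- p (pid=NULL) has no partner → padded with NULL.
- p (pid=1) has no partner → padded with NULL.
- p (pid=1) has no partner → padded with NULL.
- p (pid=1) has no partner → padded with NULL.
- p (pid=5) has no partner → padded with NULL.
- p (pid=5) has no partner → padded with NULL.
- p (pid=1) has no partner → padded with NULL.
After projecting and ordering:
p.pname | v.pid | p.pid
Bob | NULL | 5
Frank | NULL | 1
Heidi | NULL | 5
Yara | NULL | 1
Zane | NULL | 1
NULL | NULL | 1
NULL | NULL | NULL

(Bob, NULL, 5); (Frank, NULL, 1); (Heidi, NULL, 5); (Yara, NULL, 1); (Zane, NULL, 1); (NULL, NULL, 1); (NULL, NULL, NULL)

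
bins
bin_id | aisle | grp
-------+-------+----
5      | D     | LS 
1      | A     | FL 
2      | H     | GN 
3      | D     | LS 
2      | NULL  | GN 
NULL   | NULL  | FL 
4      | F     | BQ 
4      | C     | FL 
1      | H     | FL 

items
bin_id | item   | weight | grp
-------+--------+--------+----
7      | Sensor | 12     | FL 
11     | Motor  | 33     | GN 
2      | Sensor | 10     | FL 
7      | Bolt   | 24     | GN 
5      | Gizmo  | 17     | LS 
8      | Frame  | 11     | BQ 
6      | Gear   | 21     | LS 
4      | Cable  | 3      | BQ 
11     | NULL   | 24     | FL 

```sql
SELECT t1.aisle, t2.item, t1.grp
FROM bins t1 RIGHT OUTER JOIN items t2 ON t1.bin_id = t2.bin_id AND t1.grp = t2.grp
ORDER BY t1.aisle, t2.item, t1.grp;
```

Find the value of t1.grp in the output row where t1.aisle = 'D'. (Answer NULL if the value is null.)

RIGHT JOIN keeps every row from `items`; unmatched rows get NULL for `bins`'s columns.
Matching on t1.bin_id = t2.bin_id AND t1.grp = t2.grp. A NULL in a compared column never satisfies the condition.
- t1 row (bin_id=5, grp=LS): matches 1 t2 row(s) → 1 output row(s).
- t1 row (bin_id=1, grp=FL): no match.
- t1 row (bin_id=2, grp=GN): no match.
- t1 row (bin_id=3, grp=LS): no match.
- t1 row (bin_id=2, grp=GN): no match.
- t1 row (bin_id=NULL, grp=FL): no match.
- t1 row (bin_id=4, grp=BQ): matches 1 t2 row(s) → 1 output row(s).
- t1 row (bin_id=4, grp=FL): no match.
- t1 row (bin_id=1, grp=FL): no match.
- 7 row(s) from t2 found no t1 partner → padded with NULL.

LS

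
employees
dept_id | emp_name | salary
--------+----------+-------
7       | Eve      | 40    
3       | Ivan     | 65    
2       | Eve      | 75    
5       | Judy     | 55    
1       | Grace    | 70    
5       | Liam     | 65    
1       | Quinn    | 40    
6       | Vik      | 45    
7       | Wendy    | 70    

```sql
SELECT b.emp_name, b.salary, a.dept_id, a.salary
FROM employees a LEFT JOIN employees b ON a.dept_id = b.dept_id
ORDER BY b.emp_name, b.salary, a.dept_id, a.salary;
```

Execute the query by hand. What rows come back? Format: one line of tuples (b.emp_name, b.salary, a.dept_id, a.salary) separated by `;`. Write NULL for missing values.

(Eve, 40, 7, 40); (Eve, 40, 7, 70); (Eve, 75, 2, 75); (Grace, 70, 1, 40); (Grace, 70, 1, 70); (Ivan, 65, 3, 65); (Judy, 55, 5, 55); (Judy, 55, 5, 65); (Liam, 65, 5, 55); (Liam, 65, 5, 65); (Quinn, 40, 1, 40); (Quinn, 40, 1, 70); (Vik, 45, 6, 45); (Wendy, 70, 7, 40); (Wendy, 70, 7, 70)

LEFT JOIN keeps every row from `employees a`; unmatched rows get NULL for `employees b`'s columns.
Matching on a.dept_id = b.dept_id.
Matched pairs: 15; unmatched a rows kept: 0.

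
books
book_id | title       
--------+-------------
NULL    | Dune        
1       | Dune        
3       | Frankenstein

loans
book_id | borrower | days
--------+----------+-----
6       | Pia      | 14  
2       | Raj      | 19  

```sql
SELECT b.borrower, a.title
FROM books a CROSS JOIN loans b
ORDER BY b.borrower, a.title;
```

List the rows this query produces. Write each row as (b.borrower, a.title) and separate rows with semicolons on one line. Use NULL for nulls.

CROSS JOIN pairs every row of `books` with every row of `loans`: 3 × 2 = 6 rows.
After projecting and ordering:
b.borrower | a.title
Pia | Dune
Pia | Dune
Pia | Frankenstein
Raj | Dune
Raj | Dune
Raj | Frankenstein

(Pia, Dune); (Pia, Dune); (Pia, Frankenstein); (Raj, Dune); (Raj, Dune); (Raj, Frankenstein)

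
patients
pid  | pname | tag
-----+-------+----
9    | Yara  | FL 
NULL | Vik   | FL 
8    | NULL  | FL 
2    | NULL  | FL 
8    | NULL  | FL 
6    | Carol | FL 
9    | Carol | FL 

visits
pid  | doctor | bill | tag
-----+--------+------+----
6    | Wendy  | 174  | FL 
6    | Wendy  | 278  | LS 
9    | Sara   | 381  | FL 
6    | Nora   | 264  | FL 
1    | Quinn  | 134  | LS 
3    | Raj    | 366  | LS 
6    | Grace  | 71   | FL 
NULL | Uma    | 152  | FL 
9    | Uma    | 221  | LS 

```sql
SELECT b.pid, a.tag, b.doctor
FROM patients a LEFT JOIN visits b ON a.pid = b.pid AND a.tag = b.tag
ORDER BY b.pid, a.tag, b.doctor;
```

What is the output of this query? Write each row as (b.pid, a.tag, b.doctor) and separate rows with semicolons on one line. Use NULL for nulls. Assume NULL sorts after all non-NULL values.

LEFT JOIN keeps every row from `patients`; unmatched rows get NULL for `visits`'s columns.
Matching on a.pid = b.pid AND a.tag = b.tag. A NULL in a compared column never satisfies the condition.
- a row (pid=9, tag=FL): matches 1 b row(s) → 1 output row(s).
- a row (pid=NULL, tag=FL): no match → kept, b columns NULL.
- a row (pid=8, tag=FL): no match → kept, b columns NULL.
- a row (pid=2, tag=FL): no match → kept, b columns NULL.
- a row (pid=8, tag=FL): no match → kept, b columns NULL.
- a row (pid=6, tag=FL): matches 3 b row(s) → 3 output row(s).
- a row (pid=9, tag=FL): matches 1 b row(s) → 1 output row(s).
After projecting and ordering:
b.pid | a.tag | b.doctor
6 | FL | Grace
6 | FL | Nora
6 | FL | Wendy
9 | FL | Sara
9 | FL | Sara
NULL | FL | NULL
NULL | FL | NULL
NULL | FL | NULL
NULL | FL | NULL

(6, FL, Grace); (6, FL, Nora); (6, FL, Wendy); (9, FL, Sara); (9, FL, Sara); (NULL, FL, NULL); (NULL, FL, NULL); (NULL, FL, NULL); (NULL, FL, NULL)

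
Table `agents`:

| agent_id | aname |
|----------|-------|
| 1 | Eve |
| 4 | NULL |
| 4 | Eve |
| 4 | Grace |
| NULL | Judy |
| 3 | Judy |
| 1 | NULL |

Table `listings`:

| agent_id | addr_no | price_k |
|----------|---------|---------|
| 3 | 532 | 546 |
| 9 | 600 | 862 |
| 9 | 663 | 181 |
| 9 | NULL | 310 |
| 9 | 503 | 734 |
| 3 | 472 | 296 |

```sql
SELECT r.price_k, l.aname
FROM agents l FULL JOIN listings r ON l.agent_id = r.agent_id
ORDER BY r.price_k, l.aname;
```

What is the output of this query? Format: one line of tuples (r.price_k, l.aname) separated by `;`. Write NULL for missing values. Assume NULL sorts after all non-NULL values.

FULL OUTER JOIN keeps every row from both sides; unmatched rows get NULL for the other side's columns.
Matching on l.agent_id = r.agent_id. A NULL in a compared column never satisfies the condition.
- agent_id=1: no r row matches, row kept with r columns NULL.
- agent_id=4: no r row matches, row kept with r columns NULL.
- agent_id=4: no r row matches, row kept with r columns NULL.
- agent_id=4: no r row matches, row kept with r columns NULL.
- agent_id=NULL: no r row matches, row kept with r columns NULL.
- agent_id=3: 2 matching r row(s), so 2 row(s) emitted.
- agent_id=1: no r row matches, row kept with r columns NULL.
- plus 4 unmatched r row(s), each kept with NULL l columns.

(181, NULL); (296, Judy); (310, NULL); (546, Judy); (734, NULL); (862, NULL); (NULL, Eve); (NULL, Eve); (NULL, Grace); (NULL, Judy); (NULL, NULL); (NULL, NULL)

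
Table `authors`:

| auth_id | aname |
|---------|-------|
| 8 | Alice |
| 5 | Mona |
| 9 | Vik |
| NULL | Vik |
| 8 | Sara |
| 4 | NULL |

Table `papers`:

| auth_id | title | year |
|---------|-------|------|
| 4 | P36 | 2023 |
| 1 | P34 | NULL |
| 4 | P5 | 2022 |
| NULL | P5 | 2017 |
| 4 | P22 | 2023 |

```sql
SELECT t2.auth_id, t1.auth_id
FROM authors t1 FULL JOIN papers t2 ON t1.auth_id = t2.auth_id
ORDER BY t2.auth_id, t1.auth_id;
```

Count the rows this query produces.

FULL OUTER JOIN keeps every row from both sides; unmatched rows get NULL for the other side's columns.
Matching on t1.auth_id = t2.auth_id. A NULL in a compared column never satisfies the condition.
Matched pairs: 3; unmatched t1 rows kept: 5; unmatched t2 rows kept: 2.
Total: 3 matched + 7 padded = 10 rows.

10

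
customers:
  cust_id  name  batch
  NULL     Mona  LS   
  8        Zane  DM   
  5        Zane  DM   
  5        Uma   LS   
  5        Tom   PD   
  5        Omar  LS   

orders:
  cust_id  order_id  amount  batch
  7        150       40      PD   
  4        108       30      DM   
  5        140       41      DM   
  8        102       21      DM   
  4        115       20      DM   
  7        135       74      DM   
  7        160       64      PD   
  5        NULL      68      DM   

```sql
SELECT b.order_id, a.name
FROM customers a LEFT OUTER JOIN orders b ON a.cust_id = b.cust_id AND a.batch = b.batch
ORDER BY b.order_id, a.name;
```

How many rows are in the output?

7

LEFT JOIN keeps every row from `customers`; unmatched rows get NULL for `orders`'s columns.
Matching on a.cust_id = b.cust_id AND a.batch = b.batch. A NULL in a compared column never satisfies the condition.
Matched pairs: 3; unmatched a rows kept: 4.
Total: 3 matched + 4 padded = 7 rows.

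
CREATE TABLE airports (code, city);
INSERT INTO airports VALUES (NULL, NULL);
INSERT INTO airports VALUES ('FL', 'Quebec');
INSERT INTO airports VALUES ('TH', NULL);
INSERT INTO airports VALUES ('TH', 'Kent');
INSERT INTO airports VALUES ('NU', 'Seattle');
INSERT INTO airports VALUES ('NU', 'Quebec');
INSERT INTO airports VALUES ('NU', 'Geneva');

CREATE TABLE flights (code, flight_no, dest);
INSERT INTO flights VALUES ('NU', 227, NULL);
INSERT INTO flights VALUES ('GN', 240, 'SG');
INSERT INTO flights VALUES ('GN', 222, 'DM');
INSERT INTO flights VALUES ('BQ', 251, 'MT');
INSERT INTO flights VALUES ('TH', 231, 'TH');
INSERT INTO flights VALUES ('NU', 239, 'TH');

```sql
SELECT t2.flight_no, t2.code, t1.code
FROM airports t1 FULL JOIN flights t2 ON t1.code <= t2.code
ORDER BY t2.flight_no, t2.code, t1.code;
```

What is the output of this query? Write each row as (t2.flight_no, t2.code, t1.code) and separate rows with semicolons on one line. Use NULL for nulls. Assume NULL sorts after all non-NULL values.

FULL OUTER JOIN keeps every row from both sides; unmatched rows get NULL for the other side's columns.
Matching on t1.code <= t2.code. A NULL in a compared column never satisfies the condition.
- code=NULL: no t2 row matches, row kept with t2 columns NULL.
- code=FL: 5 matching t2 row(s), so 5 row(s) emitted.
- code=TH: 1 matching t2 row(s), so 1 row(s) emitted.
- code=TH: 1 matching t2 row(s), so 1 row(s) emitted.
- code=NU: 3 matching t2 row(s), so 3 row(s) emitted.
- code=NU: 3 matching t2 row(s), so 3 row(s) emitted.
- code=NU: 3 matching t2 row(s), so 3 row(s) emitted.
- 1 t2 row(s) had no t1 match → kept, t1 columns NULL.

(222, GN, FL); (227, NU, FL); (227, NU, NU); (227, NU, NU); (227, NU, NU); (231, TH, FL); (231, TH, NU); (231, TH, NU); (231, TH, NU); (231, TH, TH); (231, TH, TH); (239, NU, FL); (239, NU, NU); (239, NU, NU); (239, NU, NU); (240, GN, FL); (251, BQ, NULL); (NULL, NULL, NULL)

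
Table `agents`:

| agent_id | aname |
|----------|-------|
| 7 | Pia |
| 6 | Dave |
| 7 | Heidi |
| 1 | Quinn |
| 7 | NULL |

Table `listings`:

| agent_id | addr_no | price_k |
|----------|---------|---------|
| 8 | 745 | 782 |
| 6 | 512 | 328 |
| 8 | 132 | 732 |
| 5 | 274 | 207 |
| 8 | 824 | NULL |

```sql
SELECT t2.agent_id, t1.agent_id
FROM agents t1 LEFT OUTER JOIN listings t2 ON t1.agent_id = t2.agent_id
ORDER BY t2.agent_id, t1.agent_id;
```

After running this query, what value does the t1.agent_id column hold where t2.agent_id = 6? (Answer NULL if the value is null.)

LEFT JOIN keeps every row from `agents`; unmatched rows get NULL for `listings`'s columns.
Matching on t1.agent_id = t2.agent_id.
Matched pairs: 1; unmatched t1 rows kept: 4.

6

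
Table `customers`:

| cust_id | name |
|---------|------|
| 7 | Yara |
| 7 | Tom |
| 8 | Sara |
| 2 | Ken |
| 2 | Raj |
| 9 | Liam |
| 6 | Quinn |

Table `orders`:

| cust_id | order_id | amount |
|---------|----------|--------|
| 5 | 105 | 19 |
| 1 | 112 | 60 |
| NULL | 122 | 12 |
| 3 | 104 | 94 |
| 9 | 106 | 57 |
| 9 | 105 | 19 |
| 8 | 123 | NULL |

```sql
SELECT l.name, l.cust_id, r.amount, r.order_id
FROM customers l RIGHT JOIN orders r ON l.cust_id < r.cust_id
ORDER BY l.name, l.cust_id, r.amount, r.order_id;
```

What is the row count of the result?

RIGHT JOIN keeps every row from `orders`; unmatched rows get NULL for `customers`'s columns.
Matching on l.cust_id < r.cust_id. A NULL in a compared column never satisfies the condition.
- l row (cust_id=7): matches 3 r row(s) → 3 output row(s).
- l row (cust_id=7): matches 3 r row(s) → 3 output row(s).
- l row (cust_id=8): matches 2 r row(s) → 2 output row(s).
- l row (cust_id=2): matches 5 r row(s) → 5 output row(s).
- l row (cust_id=2): matches 5 r row(s) → 5 output row(s).
- l row (cust_id=9): no match.
- l row (cust_id=6): matches 3 r row(s) → 3 output row(s).
- plus 2 unmatched r row(s), each kept with NULL l columns.
Total: 21 matched + 2 padded = 23 rows.

23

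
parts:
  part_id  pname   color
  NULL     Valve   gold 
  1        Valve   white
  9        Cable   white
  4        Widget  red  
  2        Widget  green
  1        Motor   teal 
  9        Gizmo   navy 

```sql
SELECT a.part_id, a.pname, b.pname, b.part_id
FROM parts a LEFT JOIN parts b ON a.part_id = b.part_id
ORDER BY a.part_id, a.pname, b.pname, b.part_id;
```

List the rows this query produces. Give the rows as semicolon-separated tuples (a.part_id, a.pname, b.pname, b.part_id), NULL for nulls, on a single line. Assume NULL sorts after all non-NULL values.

(1, Motor, Motor, 1); (1, Motor, Valve, 1); (1, Valve, Motor, 1); (1, Valve, Valve, 1); (2, Widget, Widget, 2); (4, Widget, Widget, 4); (9, Cable, Cable, 9); (9, Cable, Gizmo, 9); (9, Gizmo, Cable, 9); (9, Gizmo, Gizmo, 9); (NULL, Valve, NULL, NULL)

LEFT JOIN keeps every row from `parts a`; unmatched rows get NULL for `parts b`'s columns.
Matching on a.part_id = b.part_id. A NULL in a compared column never satisfies the condition.
- a[0] part_id=NULL → no match; kept with NULLs on the b side.
- a[1] part_id=1 → 2 match(es) in b → 2 row(s).
- a[2] part_id=9 → 2 match(es) in b → 2 row(s).
- a[3] part_id=4 → 1 match(es) in b → 1 row(s).
- a[4] part_id=2 → 1 match(es) in b → 1 row(s).
- a[5] part_id=1 → 2 match(es) in b → 2 row(s).
- a[6] part_id=9 → 2 match(es) in b → 2 row(s).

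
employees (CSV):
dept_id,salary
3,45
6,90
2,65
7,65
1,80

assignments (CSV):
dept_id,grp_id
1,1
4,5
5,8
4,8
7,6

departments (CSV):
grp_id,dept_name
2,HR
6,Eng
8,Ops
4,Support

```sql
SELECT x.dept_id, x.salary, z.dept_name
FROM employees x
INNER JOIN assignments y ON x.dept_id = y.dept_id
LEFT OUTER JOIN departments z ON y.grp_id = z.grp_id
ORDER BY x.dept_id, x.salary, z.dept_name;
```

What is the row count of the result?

2

Step 1 — x INNER JOIN y on dept_id → 2 row(s).
Then LEFT JOIN `departments z` on grp_id: each of those 2 rows is kept; rows whose y.grp_id has no match in z get NULL for z's columns.
Result: 2 row(s).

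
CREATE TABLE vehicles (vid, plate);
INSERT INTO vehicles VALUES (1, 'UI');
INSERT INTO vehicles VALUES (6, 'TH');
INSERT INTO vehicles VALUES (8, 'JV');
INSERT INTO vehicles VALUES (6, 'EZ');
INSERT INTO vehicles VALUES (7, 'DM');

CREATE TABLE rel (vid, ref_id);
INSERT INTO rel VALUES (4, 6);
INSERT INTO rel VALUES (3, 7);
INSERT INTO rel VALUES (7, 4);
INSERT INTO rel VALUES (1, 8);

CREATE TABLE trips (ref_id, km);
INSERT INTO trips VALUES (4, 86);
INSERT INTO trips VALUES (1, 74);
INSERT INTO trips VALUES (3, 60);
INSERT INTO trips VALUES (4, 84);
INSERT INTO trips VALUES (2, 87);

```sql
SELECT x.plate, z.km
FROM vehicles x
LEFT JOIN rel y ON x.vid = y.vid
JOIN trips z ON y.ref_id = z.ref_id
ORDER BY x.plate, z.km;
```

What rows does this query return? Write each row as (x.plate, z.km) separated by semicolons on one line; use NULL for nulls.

Step 1 — x LEFT JOIN y on vid → 5 row(s).
Then INNER JOIN `trips z` on ref_id: keep only rows whose y.ref_id appears in z.

(DM, 84); (DM, 86)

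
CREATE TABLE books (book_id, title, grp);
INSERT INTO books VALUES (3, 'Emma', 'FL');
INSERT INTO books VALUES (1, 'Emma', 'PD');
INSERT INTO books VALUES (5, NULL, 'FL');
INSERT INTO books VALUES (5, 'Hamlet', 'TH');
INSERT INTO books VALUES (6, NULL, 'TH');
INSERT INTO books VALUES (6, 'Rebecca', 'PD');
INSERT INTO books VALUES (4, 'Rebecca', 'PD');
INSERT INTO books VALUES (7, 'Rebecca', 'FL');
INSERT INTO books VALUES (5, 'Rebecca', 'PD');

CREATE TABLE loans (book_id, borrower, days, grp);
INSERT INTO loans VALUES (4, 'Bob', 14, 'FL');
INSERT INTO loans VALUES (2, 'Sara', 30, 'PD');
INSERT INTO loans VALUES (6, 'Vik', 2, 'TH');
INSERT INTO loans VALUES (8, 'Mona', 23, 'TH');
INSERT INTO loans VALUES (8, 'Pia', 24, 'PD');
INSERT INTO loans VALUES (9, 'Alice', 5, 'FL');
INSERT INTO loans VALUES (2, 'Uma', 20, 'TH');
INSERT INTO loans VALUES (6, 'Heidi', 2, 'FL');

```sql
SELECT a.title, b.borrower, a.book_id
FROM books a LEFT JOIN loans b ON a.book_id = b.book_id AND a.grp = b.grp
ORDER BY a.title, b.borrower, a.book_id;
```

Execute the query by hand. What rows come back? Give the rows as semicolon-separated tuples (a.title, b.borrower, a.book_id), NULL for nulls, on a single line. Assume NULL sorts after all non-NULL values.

(Emma, NULL, 1); (Emma, NULL, 3); (Hamlet, NULL, 5); (Rebecca, NULL, 4); (Rebecca, NULL, 5); (Rebecca, NULL, 6); (Rebecca, NULL, 7); (NULL, Vik, 6); (NULL, NULL, 5)

LEFT JOIN keeps every row from `books`; unmatched rows get NULL for `loans`'s columns.
Matching on a.book_id = b.book_id AND a.grp = b.grp.
- a row (book_id=3, grp=FL): no match → kept, b columns NULL.
- a row (book_id=1, grp=PD): no match → kept, b columns NULL.
- a row (book_id=5, grp=FL): no match → kept, b columns NULL.
- a row (book_id=5, grp=TH): no match → kept, b columns NULL.
- a row (book_id=6, grp=TH): matches 1 b row(s) → 1 output row(s).
- a row (book_id=6, grp=PD): no match → kept, b columns NULL.
- a row (book_id=4, grp=PD): no match → kept, b columns NULL.
- a row (book_id=7, grp=FL): no match → kept, b columns NULL.
- a row (book_id=5, grp=PD): no match → kept, b columns NULL.
After projecting and ordering:
a.title | b.borrower | a.book_id
Emma | NULL | 1
Emma | NULL | 3
Hamlet | NULL | 5
Rebecca | NULL | 4
Rebecca | NULL | 5
Rebecca | NULL | 6
Rebecca | NULL | 7
NULL | Vik | 6
NULL | NULL | 5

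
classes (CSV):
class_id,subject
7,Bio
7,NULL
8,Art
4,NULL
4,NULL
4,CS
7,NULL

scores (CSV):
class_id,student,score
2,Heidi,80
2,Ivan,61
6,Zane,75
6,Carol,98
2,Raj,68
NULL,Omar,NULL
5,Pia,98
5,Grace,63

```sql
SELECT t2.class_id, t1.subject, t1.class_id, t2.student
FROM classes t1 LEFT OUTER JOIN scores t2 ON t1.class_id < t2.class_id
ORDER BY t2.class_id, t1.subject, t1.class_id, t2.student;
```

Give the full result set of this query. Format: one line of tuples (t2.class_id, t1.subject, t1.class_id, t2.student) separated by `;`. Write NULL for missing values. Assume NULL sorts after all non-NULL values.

(5, CS, 4, Grace); (5, CS, 4, Pia); (5, NULL, 4, Grace); (5, NULL, 4, Grace); (5, NULL, 4, Pia); (5, NULL, 4, Pia); (6, CS, 4, Carol); (6, CS, 4, Zane); (6, NULL, 4, Carol); (6, NULL, 4, Carol); (6, NULL, 4, Zane); (6, NULL, 4, Zane); (NULL, Art, 8, NULL); (NULL, Bio, 7, NULL); (NULL, NULL, 7, NULL); (NULL, NULL, 7, NULL)

LEFT JOIN keeps every row from `classes`; unmatched rows get NULL for `scores`'s columns.
Matching on t1.class_id < t2.class_id. A NULL in a compared column never satisfies the condition.
Matched pairs: 12; unmatched t1 rows kept: 4.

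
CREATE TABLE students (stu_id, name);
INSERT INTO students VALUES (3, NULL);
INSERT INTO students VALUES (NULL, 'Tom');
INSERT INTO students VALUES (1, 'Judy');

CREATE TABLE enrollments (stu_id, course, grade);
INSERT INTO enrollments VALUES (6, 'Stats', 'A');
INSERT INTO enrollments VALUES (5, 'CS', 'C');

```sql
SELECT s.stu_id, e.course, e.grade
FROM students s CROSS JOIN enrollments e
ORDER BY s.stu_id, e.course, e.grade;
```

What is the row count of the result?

CROSS JOIN pairs every row of `students` with every row of `enrollments`: 3 × 2 = 6 rows.

6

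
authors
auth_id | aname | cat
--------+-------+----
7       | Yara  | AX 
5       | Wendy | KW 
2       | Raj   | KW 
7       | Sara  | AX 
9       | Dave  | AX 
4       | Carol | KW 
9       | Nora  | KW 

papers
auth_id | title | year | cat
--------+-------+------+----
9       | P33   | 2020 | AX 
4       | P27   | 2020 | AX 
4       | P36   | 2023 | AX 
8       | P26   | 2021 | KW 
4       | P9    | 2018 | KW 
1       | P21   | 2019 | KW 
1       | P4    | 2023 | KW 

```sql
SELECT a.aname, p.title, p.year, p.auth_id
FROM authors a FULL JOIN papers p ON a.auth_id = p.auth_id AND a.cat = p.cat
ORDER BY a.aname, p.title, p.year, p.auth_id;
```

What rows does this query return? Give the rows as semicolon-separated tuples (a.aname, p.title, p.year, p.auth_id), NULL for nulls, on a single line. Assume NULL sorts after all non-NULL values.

(Carol, P9, 2018, 4); (Dave, P33, 2020, 9); (Nora, NULL, NULL, NULL); (Raj, NULL, NULL, NULL); (Sara, NULL, NULL, NULL); (Wendy, NULL, NULL, NULL); (Yara, NULL, NULL, NULL); (NULL, P21, 2019, 1); (NULL, P26, 2021, 8); (NULL, P27, 2020, 4); (NULL, P36, 2023, 4); (NULL, P4, 2023, 1)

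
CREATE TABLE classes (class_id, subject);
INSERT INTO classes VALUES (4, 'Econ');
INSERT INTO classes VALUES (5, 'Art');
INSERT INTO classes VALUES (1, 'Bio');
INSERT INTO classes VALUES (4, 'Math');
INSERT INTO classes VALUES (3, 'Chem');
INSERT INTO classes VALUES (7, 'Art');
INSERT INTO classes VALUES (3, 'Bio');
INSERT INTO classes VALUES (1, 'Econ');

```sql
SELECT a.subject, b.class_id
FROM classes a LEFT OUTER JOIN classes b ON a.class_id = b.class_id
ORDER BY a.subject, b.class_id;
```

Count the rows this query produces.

LEFT JOIN keeps every row from `classes a`; unmatched rows get NULL for `classes b`'s columns.
Matching on a.class_id = b.class_id.
- a row (class_id=4): matches 2 b row(s) → 2 output row(s).
- a row (class_id=5): matches 1 b row(s) → 1 output row(s).
- a row (class_id=1): matches 2 b row(s) → 2 output row(s).
- a row (class_id=4): matches 2 b row(s) → 2 output row(s).
- a row (class_id=3): matches 2 b row(s) → 2 output row(s).
- a row (class_id=7): matches 1 b row(s) → 1 output row(s).
- a row (class_id=3): matches 2 b row(s) → 2 output row(s).
- a row (class_id=1): matches 2 b row(s) → 2 output row(s).
Total: 14 rows.

14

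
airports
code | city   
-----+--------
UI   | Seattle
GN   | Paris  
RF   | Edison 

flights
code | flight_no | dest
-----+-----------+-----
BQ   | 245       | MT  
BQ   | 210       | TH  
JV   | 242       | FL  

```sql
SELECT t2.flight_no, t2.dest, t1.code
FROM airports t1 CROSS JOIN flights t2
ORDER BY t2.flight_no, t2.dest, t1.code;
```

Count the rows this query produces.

CROSS JOIN pairs every row of `airports` with every row of `flights`: 3 × 3 = 9 rows.

9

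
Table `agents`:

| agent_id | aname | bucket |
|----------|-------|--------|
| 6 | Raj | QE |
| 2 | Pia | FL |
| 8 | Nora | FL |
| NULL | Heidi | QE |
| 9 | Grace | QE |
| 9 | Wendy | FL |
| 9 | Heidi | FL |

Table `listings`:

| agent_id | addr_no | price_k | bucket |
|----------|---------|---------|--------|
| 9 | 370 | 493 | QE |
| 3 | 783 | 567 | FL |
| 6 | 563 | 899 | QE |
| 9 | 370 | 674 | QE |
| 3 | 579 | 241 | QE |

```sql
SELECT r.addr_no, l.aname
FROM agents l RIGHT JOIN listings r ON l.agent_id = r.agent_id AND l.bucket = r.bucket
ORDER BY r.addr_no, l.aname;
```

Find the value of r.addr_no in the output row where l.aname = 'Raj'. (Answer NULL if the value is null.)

563

RIGHT JOIN keeps every row from `listings`; unmatched rows get NULL for `agents`'s columns.
Matching on l.agent_id = r.agent_id AND l.bucket = r.bucket. A NULL in a compared column never satisfies the condition.
Matched pairs: 3; unmatched r rows kept: 2.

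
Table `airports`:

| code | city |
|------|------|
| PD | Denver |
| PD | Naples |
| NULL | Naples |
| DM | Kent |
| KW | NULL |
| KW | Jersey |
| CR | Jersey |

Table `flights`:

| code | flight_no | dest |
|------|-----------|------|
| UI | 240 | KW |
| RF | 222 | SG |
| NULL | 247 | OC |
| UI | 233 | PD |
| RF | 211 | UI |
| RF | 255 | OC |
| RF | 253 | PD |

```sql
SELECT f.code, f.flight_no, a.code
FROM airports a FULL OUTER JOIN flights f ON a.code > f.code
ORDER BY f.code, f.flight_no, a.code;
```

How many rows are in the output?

14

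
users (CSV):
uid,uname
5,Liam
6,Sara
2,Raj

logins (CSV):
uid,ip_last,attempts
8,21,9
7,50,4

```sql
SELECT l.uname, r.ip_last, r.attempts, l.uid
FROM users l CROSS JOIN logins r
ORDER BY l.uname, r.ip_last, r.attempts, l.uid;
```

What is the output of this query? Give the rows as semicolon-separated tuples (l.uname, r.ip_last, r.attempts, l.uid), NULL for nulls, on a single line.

CROSS JOIN pairs every row of `users` with every row of `logins`: 3 × 2 = 6 rows.

(Liam, 21, 9, 5); (Liam, 50, 4, 5); (Raj, 21, 9, 2); (Raj, 50, 4, 2); (Sara, 21, 9, 6); (Sara, 50, 4, 6)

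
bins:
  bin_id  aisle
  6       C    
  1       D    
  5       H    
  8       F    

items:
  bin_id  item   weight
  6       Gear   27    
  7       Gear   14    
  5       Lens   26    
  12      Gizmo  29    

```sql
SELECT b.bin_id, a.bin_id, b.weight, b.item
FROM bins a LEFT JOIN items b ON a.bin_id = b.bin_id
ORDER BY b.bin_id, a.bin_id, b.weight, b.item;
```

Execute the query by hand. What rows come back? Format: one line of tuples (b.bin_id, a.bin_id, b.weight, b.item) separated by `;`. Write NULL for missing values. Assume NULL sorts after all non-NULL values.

LEFT JOIN keeps every row from `bins`; unmatched rows get NULL for `items`'s columns.
Matching on a.bin_id = b.bin_id.
- a row (bin_id=6): matches 1 b row(s) → 1 output row(s).
- a row (bin_id=1): no match → kept, b columns NULL.
- a row (bin_id=5): matches 1 b row(s) → 1 output row(s).
- a row (bin_id=8): no match → kept, b columns NULL.
After projecting and ordering:
b.bin_id | a.bin_id | b.weight | b.item
5 | 5 | 26 | Lens
6 | 6 | 27 | Gear
NULL | 1 | NULL | NULL
NULL | 8 | NULL | NULL

(5, 5, 26, Lens); (6, 6, 27, Gear); (NULL, 1, NULL, NULL); (NULL, 8, NULL, NULL)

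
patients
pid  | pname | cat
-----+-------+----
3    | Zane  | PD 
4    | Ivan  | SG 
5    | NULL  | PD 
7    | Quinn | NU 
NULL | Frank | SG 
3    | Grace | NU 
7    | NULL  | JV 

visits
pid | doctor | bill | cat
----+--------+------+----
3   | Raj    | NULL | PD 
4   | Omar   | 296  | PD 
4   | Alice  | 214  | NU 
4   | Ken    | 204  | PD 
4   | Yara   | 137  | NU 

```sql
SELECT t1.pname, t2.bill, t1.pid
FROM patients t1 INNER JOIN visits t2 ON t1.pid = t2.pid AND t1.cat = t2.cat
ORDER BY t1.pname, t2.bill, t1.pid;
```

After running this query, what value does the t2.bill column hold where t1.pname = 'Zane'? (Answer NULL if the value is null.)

NULL

INNER JOIN keeps only pairs where the ON condition holds.
Matching on t1.pid = t2.pid AND t1.cat = t2.cat. A NULL in a compared column never satisfies the condition.
- pid=3, cat=PD: 1 matching t2 row(s), so 1 row(s) emitted.
- pid=4, cat=SG: no matching t2 row, dropped.
- pid=5, cat=PD: no matching t2 row, dropped.
- pid=7, cat=NU: no matching t2 row, dropped.
- pid=NULL, cat=SG: no matching t2 row, dropped.
- pid=3, cat=NU: no matching t2 row, dropped.
- pid=7, cat=JV: no matching t2 row, dropped.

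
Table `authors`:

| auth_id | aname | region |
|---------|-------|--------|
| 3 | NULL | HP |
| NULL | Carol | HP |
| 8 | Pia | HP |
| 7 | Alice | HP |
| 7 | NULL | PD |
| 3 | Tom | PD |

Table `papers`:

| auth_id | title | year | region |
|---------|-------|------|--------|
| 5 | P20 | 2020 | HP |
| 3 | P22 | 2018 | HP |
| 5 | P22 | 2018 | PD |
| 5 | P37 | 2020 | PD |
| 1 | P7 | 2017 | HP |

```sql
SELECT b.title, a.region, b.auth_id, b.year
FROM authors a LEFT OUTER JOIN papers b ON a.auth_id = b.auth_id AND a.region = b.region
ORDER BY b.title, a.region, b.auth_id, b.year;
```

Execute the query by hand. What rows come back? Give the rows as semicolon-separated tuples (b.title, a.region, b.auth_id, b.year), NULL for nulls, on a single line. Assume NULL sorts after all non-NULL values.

(P22, HP, 3, 2018); (NULL, HP, NULL, NULL); (NULL, HP, NULL, NULL); (NULL, HP, NULL, NULL); (NULL, PD, NULL, NULL); (NULL, PD, NULL, NULL)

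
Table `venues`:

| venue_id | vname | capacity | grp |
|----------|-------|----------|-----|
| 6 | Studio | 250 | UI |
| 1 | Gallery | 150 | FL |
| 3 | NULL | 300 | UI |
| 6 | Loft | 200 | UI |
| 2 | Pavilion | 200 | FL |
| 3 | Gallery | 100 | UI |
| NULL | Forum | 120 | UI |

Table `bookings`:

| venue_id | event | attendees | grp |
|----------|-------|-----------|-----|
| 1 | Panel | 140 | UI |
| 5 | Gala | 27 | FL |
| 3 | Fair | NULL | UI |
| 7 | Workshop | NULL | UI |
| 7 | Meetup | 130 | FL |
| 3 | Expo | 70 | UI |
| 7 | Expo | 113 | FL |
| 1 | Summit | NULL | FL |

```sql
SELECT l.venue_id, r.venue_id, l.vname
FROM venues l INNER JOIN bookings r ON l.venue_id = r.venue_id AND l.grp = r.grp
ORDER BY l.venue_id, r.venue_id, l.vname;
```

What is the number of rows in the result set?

INNER JOIN keeps only pairs where the ON condition holds.
Matching on l.venue_id = r.venue_id AND l.grp = r.grp. A NULL in a compared column never satisfies the condition.
- l (venue_id=6, grp=UI) has no partner → excluded.
- l (venue_id=1, grp=FL) pairs with 1 row(s) of r.
- l (venue_id=3, grp=UI) pairs with 2 row(s) of r.
- l (venue_id=6, grp=UI) has no partner → excluded.
- l (venue_id=2, grp=FL) has no partner → excluded.
- l (venue_id=3, grp=UI) pairs with 2 row(s) of r.
- l (venue_id=NULL, grp=UI) has no partner → excluded.
Total: 5 rows.

5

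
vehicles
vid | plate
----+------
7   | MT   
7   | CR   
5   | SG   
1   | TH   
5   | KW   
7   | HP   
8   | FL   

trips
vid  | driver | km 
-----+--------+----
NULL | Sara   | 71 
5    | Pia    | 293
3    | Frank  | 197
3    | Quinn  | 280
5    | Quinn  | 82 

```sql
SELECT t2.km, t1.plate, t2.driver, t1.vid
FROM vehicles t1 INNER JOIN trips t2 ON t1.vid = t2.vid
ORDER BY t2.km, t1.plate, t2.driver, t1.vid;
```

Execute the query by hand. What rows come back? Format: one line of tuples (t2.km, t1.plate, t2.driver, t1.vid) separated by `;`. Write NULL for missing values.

(82, KW, Quinn, 5); (82, SG, Quinn, 5); (293, KW, Pia, 5); (293, SG, Pia, 5)

INNER JOIN keeps only pairs where the ON condition holds.
Matching on t1.vid = t2.vid. A NULL in a compared column never satisfies the condition.
- t1 row (vid=7): no match → dropped.
- t1 row (vid=7): no match → dropped.
- t1 row (vid=5): matches 2 t2 row(s) → 2 output row(s).
- t1 row (vid=1): no match → dropped.
- t1 row (vid=5): matches 2 t2 row(s) → 2 output row(s).
- t1 row (vid=7): no match → dropped.
- t1 row (vid=8): no match → dropped.
After projecting and ordering:
t2.km | t1.plate | t2.driver | t1.vid
82 | KW | Quinn | 5
82 | SG | Quinn | 5
293 | KW | Pia | 5
293 | SG | Pia | 5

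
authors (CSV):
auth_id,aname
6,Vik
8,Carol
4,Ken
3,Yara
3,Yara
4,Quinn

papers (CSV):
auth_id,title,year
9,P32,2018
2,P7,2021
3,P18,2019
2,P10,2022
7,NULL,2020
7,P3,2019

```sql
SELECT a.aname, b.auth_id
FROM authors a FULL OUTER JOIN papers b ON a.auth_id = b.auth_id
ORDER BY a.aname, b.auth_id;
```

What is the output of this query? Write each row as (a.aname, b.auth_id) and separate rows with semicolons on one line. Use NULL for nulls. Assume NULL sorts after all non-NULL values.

FULL OUTER JOIN keeps every row from both sides; unmatched rows get NULL for the other side's columns.
Matching on a.auth_id = b.auth_id.
- a (auth_id=6) has no partner → padded with NULL.
- a (auth_id=8) has no partner → padded with NULL.
- a (auth_id=4) has no partner → padded with NULL.
- a (auth_id=3) pairs with 1 row(s) of b.
- a (auth_id=3) pairs with 1 row(s) of b.
- a (auth_id=4) has no partner → padded with NULL.
- 5 row(s) from b found no a partner → padded with NULL.

(Carol, NULL); (Ken, NULL); (Quinn, NULL); (Vik, NULL); (Yara, 3); (Yara, 3); (NULL, 2); (NULL, 2); (NULL, 7); (NULL, 7); (NULL, 9)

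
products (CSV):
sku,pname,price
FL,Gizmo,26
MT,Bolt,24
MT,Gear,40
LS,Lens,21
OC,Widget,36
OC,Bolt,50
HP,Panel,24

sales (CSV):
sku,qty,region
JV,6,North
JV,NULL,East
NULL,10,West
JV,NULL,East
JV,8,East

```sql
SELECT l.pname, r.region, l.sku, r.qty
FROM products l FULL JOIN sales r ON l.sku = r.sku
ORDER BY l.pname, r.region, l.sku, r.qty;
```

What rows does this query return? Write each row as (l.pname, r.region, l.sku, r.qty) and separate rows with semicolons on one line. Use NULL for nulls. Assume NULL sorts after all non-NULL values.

(Bolt, NULL, MT, NULL); (Bolt, NULL, OC, NULL); (Gear, NULL, MT, NULL); (Gizmo, NULL, FL, NULL); (Lens, NULL, LS, NULL); (Panel, NULL, HP, NULL); (Widget, NULL, OC, NULL); (NULL, East, NULL, 8); (NULL, East, NULL, NULL); (NULL, East, NULL, NULL); (NULL, North, NULL, 6); (NULL, West, NULL, 10)

FULL OUTER JOIN keeps every row from both sides; unmatched rows get NULL for the other side's columns.
Matching on l.sku = r.sku. A NULL in a compared column never satisfies the condition.
- l[0] sku=FL → no match; kept with NULLs on the r side.
- l[1] sku=MT → no match; kept with NULLs on the r side.
- l[2] sku=MT → no match; kept with NULLs on the r side.
- l[3] sku=LS → no match; kept with NULLs on the r side.
- l[4] sku=OC → no match; kept with NULLs on the r side.
- l[5] sku=OC → no match; kept with NULLs on the r side.
- l[6] sku=HP → no match; kept with NULLs on the r side.
- 5 r row(s) had no l match → kept, l columns NULL.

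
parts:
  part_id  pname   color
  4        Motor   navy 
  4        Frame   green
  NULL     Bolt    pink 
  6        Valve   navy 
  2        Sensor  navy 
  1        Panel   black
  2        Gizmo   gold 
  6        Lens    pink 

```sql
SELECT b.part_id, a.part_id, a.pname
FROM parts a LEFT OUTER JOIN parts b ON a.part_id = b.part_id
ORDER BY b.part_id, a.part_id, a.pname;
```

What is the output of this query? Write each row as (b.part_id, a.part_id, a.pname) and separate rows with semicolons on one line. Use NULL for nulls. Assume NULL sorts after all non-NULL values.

LEFT JOIN keeps every row from `parts a`; unmatched rows get NULL for `parts b`'s columns.
Matching on a.part_id = b.part_id. A NULL in a compared column never satisfies the condition.
Matched pairs: 13; unmatched a rows kept: 1.

(1, 1, Panel); (2, 2, Gizmo); (2, 2, Gizmo); (2, 2, Sensor); (2, 2, Sensor); (4, 4, Frame); (4, 4, Frame); (4, 4, Motor); (4, 4, Motor); (6, 6, Lens); (6, 6, Lens); (6, 6, Valve); (6, 6, Valve); (NULL, NULL, Bolt)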